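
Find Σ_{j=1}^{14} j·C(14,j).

Differentiating (1+x)^14 and setting x=1: Σ j·C(14,j) = 14·2^13 = 114688.

114688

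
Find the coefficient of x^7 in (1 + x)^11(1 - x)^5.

Coefficient of x^7 = Σ_{j} C(11,j)·1^j·C(5,7-j)·(-1)^(7-j) for j from 2 to 7.
= (-55) + 825 + (-3300) + 4620 + (-2310) + 330 = 110.

110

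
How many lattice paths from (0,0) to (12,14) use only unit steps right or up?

Each path is a sequence of 26 steps with 12 rights: C(26,12) = 9657700.

9657700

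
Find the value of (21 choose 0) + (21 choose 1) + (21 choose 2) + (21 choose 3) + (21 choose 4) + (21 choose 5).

1 + 21 + 210 + 1330 + 5985 + 20349 = 27896.

27896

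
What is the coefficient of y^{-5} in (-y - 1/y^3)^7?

-35

General term: C(7,j)·(-y)^j·(-1/y^3)^(7-j), with y-exponent 1j − 3(7−j) = 4j − 21.
Set 4j − 21 = -5: j = 4.
C(7,4) = 35; (-1)^4 = 1; (-1)^3 = -1.
Coefficient = 35 · 1 · (-1) = -35.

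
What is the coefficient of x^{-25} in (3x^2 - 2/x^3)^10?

-15360

General term: C(10,j)·(3x^2)^j·(-2/x^3)^(10-j), with x-exponent 2j − 3(10−j) = 5j − 30.
Set 5j − 30 = -25: j = 1.
C(10,1) = 10; 3^1 = 3; (-2)^9 = -512.
Coefficient = 10 · 3 · (-512) = -15360.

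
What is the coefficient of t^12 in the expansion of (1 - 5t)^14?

22216796875

The general term is C(14,j)·(1)^j·(-5t)^(14-j); the t^12 term has j = 2.
C(14,2) = 91.
Coefficient = C(14,2) · (-5)^12 = 91 · 244140625 = 22216796875.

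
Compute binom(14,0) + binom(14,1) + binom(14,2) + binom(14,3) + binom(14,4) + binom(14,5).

1 + 14 + 91 + 364 + 1001 + 2002 = 3473.

3473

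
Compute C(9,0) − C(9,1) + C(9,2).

The partial alternating sum Σ_{k=0}^{2} (−1)^k C(9,k) = (−1)^2 C(8,2) = 28.

28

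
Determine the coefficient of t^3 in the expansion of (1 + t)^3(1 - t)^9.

-2

Coefficient of t^3 = Σ_{j} C(3,j)·1^j·C(9,3-j)·(-1)^(3-j) for j from 0 to 3.
= (-84) + 108 + (-27) + 1 = -2.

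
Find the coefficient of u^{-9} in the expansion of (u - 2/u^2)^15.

General term: C(15,j)·(u)^j·(-2/u^2)^(15-j), with u-exponent 1j − 2(15−j) = 3j − 30.
Set 3j − 30 = -9: j = 7.
C(15,7) = 6435; 1^7 = 1; (-2)^8 = 256.
Coefficient = 6435 · 1 · 256 = 1647360.

1647360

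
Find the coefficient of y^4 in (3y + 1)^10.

17010

The general term is C(10,j)·(3y)^j·(1)^(10-j); the y^4 term has j = 4.
C(10,4) = 210.
Coefficient = C(10,4) · 3^4 = 210 · 81 = 17010.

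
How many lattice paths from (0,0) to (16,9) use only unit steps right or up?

Each path is a sequence of 25 steps with 16 rights: C(25,16) = 2042975.

2042975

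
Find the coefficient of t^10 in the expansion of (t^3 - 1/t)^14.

General term: C(14,j)·(t^3)^j·(-1/t)^(14-j), with t-exponent 3j − 1(14−j) = 4j − 14.
Set 4j − 14 = 10: j = 6.
C(14,6) = 3003; 1^6 = 1; (-1)^8 = 1.
Coefficient = 3003 · 1 · 1 = 3003.

3003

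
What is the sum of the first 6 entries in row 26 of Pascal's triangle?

83682

1 + 26 + 325 + 2600 + 14950 + 65780 = 83682.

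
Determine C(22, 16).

C(22,16) = C(22,6) by symmetry.
C(22,6) = (22·21·20·19·18·17) / 6! = 53721360 / 720 = 74613.

74613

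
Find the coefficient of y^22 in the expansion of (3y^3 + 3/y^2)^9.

General term: C(9,j)·(3y^3)^j·(3/y^2)^(9-j), with y-exponent 3j − 2(9−j) = 5j − 18.
Set 5j − 18 = 22: j = 8.
C(9,8) = 9; 3^8 = 6561; 3^1 = 3.
Coefficient = 9 · 6561 · 3 = 177147.

177147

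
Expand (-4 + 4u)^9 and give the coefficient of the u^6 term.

-22020096

The general term is C(9,j)·(-4)^j·(4u)^(9-j); the u^6 term has j = 3.
C(9,3) = 84.
Coefficient = C(9,3) · (-4)^3 · 4^6 = 84 · (-64) · 4096 = -22020096.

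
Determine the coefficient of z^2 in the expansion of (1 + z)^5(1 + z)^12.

(1 + z)^5(1 + z)^12 = (1 + z)^17, so the coefficient of z^2 is C(17,2)·1^2 = 136·1 = 136.

136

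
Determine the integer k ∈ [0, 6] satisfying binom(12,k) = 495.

C(12,k) increases on 0 ≤ k ≤ 6. C(12,3) = 220 and C(12,4) = 495, so k = 4.

4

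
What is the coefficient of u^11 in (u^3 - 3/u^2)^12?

-192456

General term: C(12,j)·(u^3)^j·(-3/u^2)^(12-j), with u-exponent 3j − 2(12−j) = 5j − 24.
Set 5j − 24 = 11: j = 7.
C(12,7) = 792; 1^7 = 1; (-3)^5 = -243.
Coefficient = 792 · 1 · (-243) = -192456.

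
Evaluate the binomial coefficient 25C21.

12650

C(25,21) = C(25,4) by symmetry.
C(25,4) = (25·24·23·22) / 4! = 303600 / 24 = 12650.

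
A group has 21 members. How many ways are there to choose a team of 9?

293930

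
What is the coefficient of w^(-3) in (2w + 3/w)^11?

General term: C(11,j)·(2w)^j·(3/w)^(11-j), with w-exponent 1j − 1(11−j) = 2j − 11.
Set 2j − 11 = -3: j = 4.
C(11,4) = 330; 2^4 = 16; 3^7 = 2187.
Coefficient = 330 · 16 · 2187 = 11547360.

11547360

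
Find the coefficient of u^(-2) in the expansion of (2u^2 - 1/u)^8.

112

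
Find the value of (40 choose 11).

C(40,11) = (40·39·38·37·36·35·34·33·32·31·30) / 11! = 92279715720192000 / 39916800 = 2311801440.

2311801440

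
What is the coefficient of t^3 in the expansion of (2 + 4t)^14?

47710208

The general term is C(14,j)·(2)^j·(4t)^(14-j); the t^3 term has j = 11.
C(14,11) = 364.
Coefficient = C(14,11) · 2^11 · 4^3 = 364 · 2048 · 64 = 47710208.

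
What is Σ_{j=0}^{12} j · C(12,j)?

24576

Differentiating (1+x)^12 and setting x=1: Σ j·C(12,j) = 12·2^11 = 24576.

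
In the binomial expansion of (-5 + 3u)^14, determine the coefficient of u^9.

-123141768750

The general term is C(14,j)·(-5)^j·(3u)^(14-j); the u^9 term has j = 5.
C(14,5) = 2002.
Coefficient = C(14,5) · (-5)^5 · 3^9 = 2002 · (-3125) · 19683 = -123141768750.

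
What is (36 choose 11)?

600805296

C(36,11) = (36·35·34·33·32·31·30·29·28·27·26) / 11! = 23982224839372800 / 39916800 = 600805296.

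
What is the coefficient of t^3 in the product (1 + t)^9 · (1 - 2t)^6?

Coefficient of t^3 = Σ_{j} C(9,j)·1^j·C(6,3-j)·(-2)^(3-j) for j from 0 to 3.
= (-160) + 540 + (-432) + 84 = 32.

32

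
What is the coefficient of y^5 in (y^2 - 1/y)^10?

-252

General term: C(10,j)·(y^2)^j·(-1/y)^(10-j), with y-exponent 2j − 1(10−j) = 3j − 10.
Set 3j − 10 = 5: j = 5.
C(10,5) = 252; 1^5 = 1; (-1)^5 = -1.
Coefficient = 252 · 1 · (-1) = -252.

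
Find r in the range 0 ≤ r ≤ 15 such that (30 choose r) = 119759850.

13

C(30,r) increases on 0 ≤ r ≤ 15. C(30,12) = 86493225 and C(30,13) = 119759850, so r = 13.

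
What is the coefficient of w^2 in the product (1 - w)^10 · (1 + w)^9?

Coefficient of w^2 = Σ_{j} C(10,j)·(-1)^j·C(9,2-j)·1^(2-j) for j from 0 to 2.
= 36 + (-90) + 45 = -9.

-9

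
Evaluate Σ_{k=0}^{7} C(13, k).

5812

1 + 13 + 78 + 286 + 715 + 1287 + 1716 + 1716 = 5812.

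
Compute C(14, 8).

3003

C(14,8) = C(14,6) by symmetry.
C(14,6) = (14·13·12·11·10·9) / 6! = 2162160 / 720 = 3003.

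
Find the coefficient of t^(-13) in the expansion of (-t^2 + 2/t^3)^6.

-192

General term: C(6,j)·(-t^2)^j·(2/t^3)^(6-j), with t-exponent 2j − 3(6−j) = 5j − 18.
Set 5j − 18 = -13: j = 1.
C(6,1) = 6; (-1)^1 = -1; 2^5 = 32.
Coefficient = 6 · (-1) · 32 = -192.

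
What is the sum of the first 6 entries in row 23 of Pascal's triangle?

44552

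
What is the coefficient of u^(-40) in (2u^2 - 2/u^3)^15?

491520

General term: C(15,j)·(2u^2)^j·(-2/u^3)^(15-j), with u-exponent 2j − 3(15−j) = 5j − 45.
Set 5j − 45 = -40: j = 1.
C(15,1) = 15; 2^1 = 2; (-2)^14 = 16384.
Coefficient = 15 · 2 · 16384 = 491520.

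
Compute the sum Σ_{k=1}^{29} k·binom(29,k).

Differentiating (1+x)^29 and setting x=1: Σ k·C(29,k) = 29·2^28 = 7784628224.

7784628224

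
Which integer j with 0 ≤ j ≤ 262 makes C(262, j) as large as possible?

C(262,j) is maximized at j = 262/2 = 131.

131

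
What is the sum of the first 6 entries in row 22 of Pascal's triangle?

35443

1 + 22 + 231 + 1540 + 7315 + 26334 = 35443.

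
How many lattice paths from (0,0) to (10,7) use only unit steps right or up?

Each path is a sequence of 17 steps with 10 rights: C(17,10) = 19448.

19448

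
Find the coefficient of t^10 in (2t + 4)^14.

262406144

The general term is C(14,j)·(2t)^j·(4)^(14-j); the t^10 term has j = 10.
C(14,10) = 1001.
Coefficient = C(14,10) · 2^10 · 4^4 = 1001 · 1024 · 256 = 262406144.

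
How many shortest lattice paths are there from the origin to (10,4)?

1001

Each path is a sequence of 14 steps with 10 rights: C(14,10) = 1001.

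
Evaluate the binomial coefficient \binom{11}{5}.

462

C(11,5) = (11·10·9·8·7) / 5! = 55440 / 120 = 462.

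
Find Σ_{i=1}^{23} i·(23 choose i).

96468992

Since i·C(23,i) = 23·C(22,i−1), the sum is 23·2^22 = 23·4194304 = 96468992.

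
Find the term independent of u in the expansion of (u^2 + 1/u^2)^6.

General term: C(6,j)·(u^2)^j·(1/u^2)^(6-j), with u-exponent 2j − 2(6−j) = 4j − 12.
Set 4j − 12 = 0: j = 3.
C(6,3) = 20; 1^3 = 1; 1^3 = 1.
Coefficient = 20 · 1 · 1 = 20.

20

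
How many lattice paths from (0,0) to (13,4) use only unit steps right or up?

Each path is a sequence of 17 steps with 13 rights: C(17,13) = 2380.

2380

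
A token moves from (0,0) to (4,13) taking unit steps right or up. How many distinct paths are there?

Each path is a sequence of 17 steps with 4 rights: C(17,4) = 2380.

2380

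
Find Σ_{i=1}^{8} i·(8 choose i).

Differentiating (1+x)^8 and setting x=1: Σ i·C(8,i) = 8·2^7 = 1024.

1024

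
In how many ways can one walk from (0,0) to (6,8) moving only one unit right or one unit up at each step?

Each path is a sequence of 14 steps with 6 rights: C(14,6) = 3003.

3003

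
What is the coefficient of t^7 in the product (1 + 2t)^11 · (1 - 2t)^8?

-17920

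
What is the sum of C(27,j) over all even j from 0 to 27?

67108864

Even-j terms of row 27 sum to 2^26 = 67108864.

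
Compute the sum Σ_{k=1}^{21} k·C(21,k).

22020096

Differentiating (1+x)^21 and setting x=1: Σ k·C(21,k) = 21·2^20 = 22020096.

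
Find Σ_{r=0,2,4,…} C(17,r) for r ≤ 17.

65536

Half of (1+1)^17 + (1−1)^17 gives the even-index sum: 2^16 = 65536.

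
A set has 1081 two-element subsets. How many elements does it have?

47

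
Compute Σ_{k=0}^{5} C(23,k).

44552

1 + 23 + 253 + 1771 + 8855 + 33649 = 44552.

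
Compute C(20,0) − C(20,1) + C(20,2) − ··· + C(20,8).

The partial alternating sum Σ_{k=0}^{8} (−1)^k C(20,k) = (−1)^8 C(19,8) = 75582.

75582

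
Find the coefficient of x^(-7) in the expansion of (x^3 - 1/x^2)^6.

-6

General term: C(6,j)·(x^3)^j·(-1/x^2)^(6-j), with x-exponent 3j − 2(6−j) = 5j − 12.
Set 5j − 12 = -7: j = 1.
C(6,1) = 6; 1^1 = 1; (-1)^5 = -1.
Coefficient = 6 · 1 · (-1) = -6.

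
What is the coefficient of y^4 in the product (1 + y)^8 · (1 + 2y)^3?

Coefficient of y^4 = Σ_{j} C(8,j)·1^j·C(3,4-j)·2^(4-j) for j from 1 to 4.
= 64 + 336 + 336 + 70 = 806.

806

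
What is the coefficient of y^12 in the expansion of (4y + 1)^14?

1526726656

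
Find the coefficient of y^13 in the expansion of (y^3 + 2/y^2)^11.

5280

General term: C(11,j)·(y^3)^j·(2/y^2)^(11-j), with y-exponent 3j − 2(11−j) = 5j − 22.
Set 5j − 22 = 13: j = 7.
C(11,7) = 330; 1^7 = 1; 2^4 = 16.
Coefficient = 330 · 1 · 16 = 5280.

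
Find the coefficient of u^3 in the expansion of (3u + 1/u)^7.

5103

General term: C(7,j)·(3u)^j·(1/u)^(7-j), with u-exponent 1j − 1(7−j) = 2j − 7.
Set 2j − 7 = 3: j = 5.
C(7,5) = 21; 3^5 = 243; 1^2 = 1.
Coefficient = 21 · 243 · 1 = 5103.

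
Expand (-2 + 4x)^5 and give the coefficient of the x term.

320

The general term is C(5,j)·(-2)^j·(4x)^(5-j); the x^1 term has j = 4.
C(5,4) = 5.
Coefficient = C(5,4) · (-2)^4 · 4^1 = 5 · 16 · 4 = 320.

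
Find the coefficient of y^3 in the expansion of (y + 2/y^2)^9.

144

General term: C(9,j)·(y)^j·(2/y^2)^(9-j), with y-exponent 1j − 2(9−j) = 3j − 18.
Set 3j − 18 = 3: j = 7.
C(9,7) = 36; 1^7 = 1; 2^2 = 4.
Coefficient = 36 · 1 · 4 = 144.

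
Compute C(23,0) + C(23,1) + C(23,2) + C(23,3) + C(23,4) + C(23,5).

1 + 23 + 253 + 1771 + 8855 + 33649 = 44552.

44552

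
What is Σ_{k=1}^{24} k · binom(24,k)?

201326592

Differentiating (1+x)^24 and setting x=1: Σ k·C(24,k) = 24·2^23 = 201326592.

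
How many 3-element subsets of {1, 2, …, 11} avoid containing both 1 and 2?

All 3-subsets: C(11,3) = 165. Those containing both fixed elements: C(9,1) = 9.
165 − 9 = 156.

156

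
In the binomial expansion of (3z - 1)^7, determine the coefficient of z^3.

945

The general term is C(7,j)·(3z)^j·(-1)^(7-j); the z^3 term has j = 3.
C(7,3) = 35.
Coefficient = C(7,3) · 3^3 = 35 · 27 = 945.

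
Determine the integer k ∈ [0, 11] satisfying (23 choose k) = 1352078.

11

C(23,k) increases on 0 ≤ k ≤ 11. C(23,10) = 1144066 and C(23,11) = 1352078, so k = 11.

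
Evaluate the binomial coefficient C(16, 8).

12870

C(16,8) = (16·15·14·13·12·11·10·9) / 8! = 518918400 / 40320 = 12870.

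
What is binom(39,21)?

C(39,21) = C(39,18) by symmetry.
C(39,18) = (39·38·37·36·35·34·33·32·31·30·29·28·27·26·25·24·23·22) / 18! = 399246543793282239774720000 / 6402373705728000 = 62359143990.

62359143990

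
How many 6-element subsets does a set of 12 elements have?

C(12,6) = (12·11·10·9·8·7) / 6! = 665280 / 720 = 924.

924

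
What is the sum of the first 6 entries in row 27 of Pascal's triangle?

101584

1 + 27 + 351 + 2925 + 17550 + 80730 = 101584.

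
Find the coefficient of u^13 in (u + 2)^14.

28

The general term is C(14,j)·(u)^j·(2)^(14-j); the u^13 term has j = 13.
C(14,13) = 14.
Coefficient = C(14,13) · 2^1 = 14 · 2 = 28.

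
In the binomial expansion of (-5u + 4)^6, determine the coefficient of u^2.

96000

The general term is C(6,j)·(-5u)^j·(4)^(6-j); the u^2 term has j = 2.
C(6,2) = 15.
Coefficient = C(6,2) · (-5)^2 · 4^4 = 15 · 25 · 256 = 96000.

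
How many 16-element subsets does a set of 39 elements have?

37711260990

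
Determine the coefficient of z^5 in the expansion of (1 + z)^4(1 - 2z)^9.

Coefficient of z^5 = Σ_{j} C(4,j)·1^j·C(9,5-j)·(-2)^(5-j) for j from 0 to 4.
= (-4032) + 8064 + (-4032) + 576 + (-18) = 558.

558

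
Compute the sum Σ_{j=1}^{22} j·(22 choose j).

46137344

Since j·C(22,j) = 22·C(21,j−1), the sum is 22·2^21 = 22·2097152 = 46137344.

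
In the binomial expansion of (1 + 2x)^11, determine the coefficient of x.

22

The general term is C(11,j)·(1)^j·(2x)^(11-j); the x^1 term has j = 10.
C(11,10) = 11.
Coefficient = C(11,10) · 2^1 = 11 · 2 = 22.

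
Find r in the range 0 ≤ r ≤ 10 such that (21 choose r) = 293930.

9

C(21,r) increases on 0 ≤ r ≤ 10. C(21,8) = 203490 and C(21,9) = 293930, so r = 9.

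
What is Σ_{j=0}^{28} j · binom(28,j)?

3758096384

Differentiating (1+x)^28 and setting x=1: Σ j·C(28,j) = 28·2^27 = 3758096384.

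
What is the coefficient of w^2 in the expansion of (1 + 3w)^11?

The general term is C(11,j)·(1)^j·(3w)^(11-j); the w^2 term has j = 9.
C(11,9) = 55.
Coefficient = C(11,9) · 3^2 = 55 · 9 = 495.

495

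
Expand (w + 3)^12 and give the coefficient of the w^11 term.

36

The general term is C(12,j)·(w)^j·(3)^(12-j); the w^11 term has j = 11.
C(12,11) = 12.
Coefficient = C(12,11) · 3^1 = 12 · 3 = 36.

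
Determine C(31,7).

2629575

C(31,7) = (31·30·29·28·27·26·25) / 7! = 13253058000 / 5040 = 2629575.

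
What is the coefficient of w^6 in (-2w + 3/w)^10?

General term: C(10,j)·(-2w)^j·(3/w)^(10-j), with w-exponent 1j − 1(10−j) = 2j − 10.
Set 2j − 10 = 6: j = 8.
C(10,8) = 45; (-2)^8 = 256; 3^2 = 9.
Coefficient = 45 · 256 · 9 = 103680.

103680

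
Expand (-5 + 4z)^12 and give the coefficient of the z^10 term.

1730150400

The general term is C(12,j)·(-5)^j·(4z)^(12-j); the z^10 term has j = 2.
C(12,2) = 66.
Coefficient = C(12,2) · (-5)^2 · 4^10 = 66 · 25 · 1048576 = 1730150400.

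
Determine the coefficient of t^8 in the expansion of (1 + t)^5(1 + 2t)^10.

321120

Coefficient of t^8 = Σ_{j} C(5,j)·1^j·C(10,8-j)·2^(8-j) for j from 0 to 5.
= 11520 + 76800 + 134400 + 80640 + 16800 + 960 = 321120.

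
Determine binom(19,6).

27132

C(19,6) = (19·18·17·16·15·14) / 6! = 19535040 / 720 = 27132.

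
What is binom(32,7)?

3365856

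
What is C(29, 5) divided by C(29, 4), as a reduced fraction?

C(n,k+1)/C(n,k) = (n−k)/(k+1) = (29−4)/(4+1) = 25/5 = 5.

5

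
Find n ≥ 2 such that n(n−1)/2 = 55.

11

n(n−1)/2 = 55 ⇒ n(n−1) = 110. Since 11·10 = 110, n = 11.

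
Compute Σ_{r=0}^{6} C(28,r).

1 + 28 + 378 + 3276 + 20475 + 98280 + 376740 = 499178.

499178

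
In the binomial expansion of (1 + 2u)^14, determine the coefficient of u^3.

2912

The general term is C(14,j)·(1)^j·(2u)^(14-j); the u^3 term has j = 11.
C(14,11) = 364.
Coefficient = C(14,11) · 2^3 = 364 · 8 = 2912.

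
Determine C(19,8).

C(19,8) = (19·18·17·16·15·14·13·12) / 8! = 3047466240 / 40320 = 75582.

75582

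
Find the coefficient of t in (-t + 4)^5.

-1280

The general term is C(5,j)·(-t)^j·(4)^(5-j); the t^1 term has j = 1.
C(5,1) = 5.
Coefficient = C(5,1) · (-1)^1 · 4^4 = 5 · (-1) · 256 = -1280.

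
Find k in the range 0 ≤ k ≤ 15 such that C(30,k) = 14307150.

9

C(30,k) increases on 0 ≤ k ≤ 15. C(30,8) = 5852925 and C(30,9) = 14307150, so k = 9.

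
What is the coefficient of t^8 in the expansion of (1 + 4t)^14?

The general term is C(14,j)·(1)^j·(4t)^(14-j); the t^8 term has j = 6.
C(14,6) = 3003.
Coefficient = C(14,6) · 4^8 = 3003 · 65536 = 196804608.

196804608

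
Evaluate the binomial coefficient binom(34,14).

C(34,14) = (34·33·32·31·30·29·28·27·26·25·24·23·22·21) / 14! = 121350057687226368000 / 87178291200 = 1391975640.

1391975640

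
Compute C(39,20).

68923264410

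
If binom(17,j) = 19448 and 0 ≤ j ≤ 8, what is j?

7

C(17,j) increases on 0 ≤ j ≤ 8. C(17,6) = 12376 and C(17,7) = 19448, so j = 7.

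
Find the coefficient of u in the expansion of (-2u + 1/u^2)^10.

General term: C(10,j)·(-2u)^j·(1/u^2)^(10-j), with u-exponent 1j − 2(10−j) = 3j − 20.
Set 3j − 20 = 1: j = 7.
C(10,7) = 120; (-2)^7 = -128; 1^3 = 1.
Coefficient = 120 · (-128) · 1 = -15360.

-15360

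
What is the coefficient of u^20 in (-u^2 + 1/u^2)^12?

-12

General term: C(12,j)·(-u^2)^j·(1/u^2)^(12-j), with u-exponent 2j − 2(12−j) = 4j − 24.
Set 4j − 24 = 20: j = 11.
C(12,11) = 12; (-1)^11 = -1; 1^1 = 1.
Coefficient = 12 · (-1) · 1 = -12.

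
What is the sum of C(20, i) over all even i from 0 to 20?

Even-i terms of row 20 sum to 2^19 = 524288.

524288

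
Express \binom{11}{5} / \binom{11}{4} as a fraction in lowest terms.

7/5

C(n,k+1)/C(n,k) = (n−k)/(k+1) = (11−4)/(4+1) = 7/5.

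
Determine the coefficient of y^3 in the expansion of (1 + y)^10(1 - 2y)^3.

-38

Coefficient of y^3 = Σ_{j} C(10,j)·1^j·C(3,3-j)·(-2)^(3-j) for j from 0 to 3.
= (-8) + 120 + (-270) + 120 = -38.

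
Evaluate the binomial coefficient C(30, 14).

C(30,14) = (30·29·28·27·26·25·24·23·22·21·20·19·18·17) / 14! = 12677700308232960000 / 87178291200 = 145422675.

145422675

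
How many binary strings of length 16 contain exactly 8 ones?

12870

Choose the 8 positions: C(16,8) = 12870.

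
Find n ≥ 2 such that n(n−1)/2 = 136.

17

n(n−1)/2 = 136 ⇒ n(n−1) = 272. Since 17·16 = 272, n = 17.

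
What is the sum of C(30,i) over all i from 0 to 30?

1073741824

Setting x = 1 in (1+x)^30 gives Σ C(30,i) = 2^30 = 1073741824.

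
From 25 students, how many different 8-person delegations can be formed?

1081575

This is C(25,8) = 1081575.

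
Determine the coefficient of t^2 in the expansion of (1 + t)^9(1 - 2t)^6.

Coefficient of t^2 = Σ_{j} C(9,j)·1^j·C(6,2-j)·(-2)^(2-j) for j from 0 to 2.
= 60 + (-108) + 36 = -12.

-12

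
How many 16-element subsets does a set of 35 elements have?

4059928950

C(35,16) = (35·34·33·32·31·30·29·28·27·26·25·24·23·22·21·20) / 16! = 84945040381058457600000 / 20922789888000 = 4059928950.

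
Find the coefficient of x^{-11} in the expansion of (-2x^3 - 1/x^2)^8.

General term: C(8,j)·(-2x^3)^j·(-1/x^2)^(8-j), with x-exponent 3j − 2(8−j) = 5j − 16.
Set 5j − 16 = -11: j = 1.
C(8,1) = 8; (-2)^1 = -2; (-1)^7 = -1.
Coefficient = 8 · (-2) · (-1) = 16.

16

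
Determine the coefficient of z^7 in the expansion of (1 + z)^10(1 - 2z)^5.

-540

Coefficient of z^7 = Σ_{j} C(10,j)·1^j·C(5,7-j)·(-2)^(7-j) for j from 2 to 7.
= (-1440) + 9600 + (-16800) + 10080 + (-2100) + 120 = -540.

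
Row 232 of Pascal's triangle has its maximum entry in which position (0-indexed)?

116

C(232,r) is maximized at r = 232/2 = 116.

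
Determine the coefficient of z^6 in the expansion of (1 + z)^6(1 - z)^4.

Coefficient of z^6 = Σ_{j} C(6,j)·1^j·C(4,6-j)·(-1)^(6-j) for j from 2 to 6.
= 15 + (-80) + 90 + (-24) + 1 = 2.

2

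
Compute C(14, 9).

2002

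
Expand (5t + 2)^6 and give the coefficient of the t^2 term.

The general term is C(6,j)·(5t)^j·(2)^(6-j); the t^2 term has j = 2.
C(6,2) = 15.
Coefficient = C(6,2) · 5^2 · 2^4 = 15 · 25 · 16 = 6000.

6000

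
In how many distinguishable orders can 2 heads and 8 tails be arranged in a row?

45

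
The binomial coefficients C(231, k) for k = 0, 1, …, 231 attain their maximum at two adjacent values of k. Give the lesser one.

115

For odd n = 231, C(231,k) peaks at k = (n−1)/2 and (n+1)/2; the lesser is 115.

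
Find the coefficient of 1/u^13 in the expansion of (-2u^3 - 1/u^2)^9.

-18

General term: C(9,j)·(-2u^3)^j·(-1/u^2)^(9-j), with u-exponent 3j − 2(9−j) = 5j − 18.
Set 5j − 18 = -13: j = 1.
C(9,1) = 9; (-2)^1 = -2; (-1)^8 = 1.
Coefficient = 9 · (-2) · 1 = -18.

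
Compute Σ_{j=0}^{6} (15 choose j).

9949

1 + 15 + 105 + 455 + 1365 + 3003 + 5005 = 9949.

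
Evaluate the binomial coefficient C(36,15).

5567902560

C(36,15) = (36·35·34·33·32·31·30·29·28·27·26·25·24·23·22) / 15! = 7281003461233582080000 / 1307674368000 = 5567902560.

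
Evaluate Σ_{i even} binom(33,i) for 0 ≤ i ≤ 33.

4294967296

Even-i terms of row 33 sum to 2^32 = 4294967296.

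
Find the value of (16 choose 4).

C(16,4) = (16·15·14·13) / 4! = 43680 / 24 = 1820.

1820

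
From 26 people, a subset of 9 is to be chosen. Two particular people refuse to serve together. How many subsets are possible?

2778446

All 9-subsets: C(26,9) = 3124550. Those containing both fixed elements: C(24,7) = 346104.
3124550 − 346104 = 2778446.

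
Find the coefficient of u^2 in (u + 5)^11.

The general term is C(11,j)·(u)^j·(5)^(11-j); the u^2 term has j = 2.
C(11,2) = 55.
Coefficient = C(11,2) · 5^9 = 55 · 1953125 = 107421875.

107421875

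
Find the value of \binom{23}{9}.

C(23,9) = (23·22·21·20·19·18·17·16·15) / 9! = 296541907200 / 362880 = 817190.

817190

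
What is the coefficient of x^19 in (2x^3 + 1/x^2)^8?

1024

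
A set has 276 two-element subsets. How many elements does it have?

24

n(n−1)/2 = 276 ⇒ n(n−1) = 552. Since 24·23 = 552, n = 24.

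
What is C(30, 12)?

C(30,12) = (30·29·28·27·26·25·24·23·22·21·20·19) / 12! = 41430393164160000 / 479001600 = 86493225.

86493225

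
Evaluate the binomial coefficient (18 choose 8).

43758

C(18,8) = (18·17·16·15·14·13·12·11) / 8! = 1764322560 / 40320 = 43758.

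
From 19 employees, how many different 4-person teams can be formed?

This is C(19,4) = 3876.

3876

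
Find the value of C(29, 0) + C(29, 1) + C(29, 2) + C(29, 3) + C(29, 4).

27841

1 + 29 + 406 + 3654 + 23751 = 27841.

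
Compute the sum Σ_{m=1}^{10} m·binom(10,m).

Differentiating (1+x)^10 and setting x=1: Σ m·C(10,m) = 10·2^9 = 5120.

5120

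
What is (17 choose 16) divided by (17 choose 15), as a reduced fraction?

C(n,k+1)/C(n,k) = (n−k)/(k+1) = (17−15)/(15+1) = 2/16 = 1/8.

1/8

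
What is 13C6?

1716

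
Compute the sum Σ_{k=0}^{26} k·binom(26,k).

Since k·C(26,k) = 26·C(25,k−1), the sum is 26·2^25 = 26·33554432 = 872415232.

872415232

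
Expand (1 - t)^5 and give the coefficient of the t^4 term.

5

The general term is C(5,j)·(1)^j·(-t)^(5-j); the t^4 term has j = 1.
C(5,1) = 5.
Coefficient = C(5,1) = 5.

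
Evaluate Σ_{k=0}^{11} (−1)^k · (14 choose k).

-78

The partial alternating sum Σ_{k=0}^{11} (−1)^k C(14,k) = (−1)^11 C(13,11) = -78.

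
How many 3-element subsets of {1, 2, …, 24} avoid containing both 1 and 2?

2002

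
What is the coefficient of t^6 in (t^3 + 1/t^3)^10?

General term: C(10,j)·(t^3)^j·(1/t^3)^(10-j), with t-exponent 3j − 3(10−j) = 6j − 30.
Set 6j − 30 = 6: j = 6.
C(10,6) = 210; 1^6 = 1; 1^4 = 1.
Coefficient = 210 · 1 · 1 = 210.

210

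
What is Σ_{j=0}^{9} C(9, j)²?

48620

By Vandermonde's identity, Σ C(9,j)² = C(18,9) = 48620.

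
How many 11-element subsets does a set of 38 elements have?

1203322288

C(38,11) = (38·37·36·35·34·33·32·31·30·29·28) / 11! = 48032775105638400 / 39916800 = 1203322288.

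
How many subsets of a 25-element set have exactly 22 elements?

Choose the 22 positions: C(25,22) = 2300.

2300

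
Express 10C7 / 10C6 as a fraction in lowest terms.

C(n,k+1)/C(n,k) = (n−k)/(k+1) = (10−6)/(6+1) = 4/7.

4/7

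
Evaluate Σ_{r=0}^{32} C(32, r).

4294967296

Setting x = 1 in (1+x)^32 gives Σ C(32,r) = 2^32 = 4294967296.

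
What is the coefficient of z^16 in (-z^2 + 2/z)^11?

General term: C(11,j)·(-z^2)^j·(2/z)^(11-j), with z-exponent 2j − 1(11−j) = 3j − 11.
Set 3j − 11 = 16: j = 9.
C(11,9) = 55; (-1)^9 = -1; 2^2 = 4.
Coefficient = 55 · (-1) · 4 = -220.

-220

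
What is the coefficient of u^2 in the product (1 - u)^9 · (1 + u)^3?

12

Coefficient of u^2 = Σ_{j} C(9,j)·(-1)^j·C(3,2-j)·1^(2-j) for j from 0 to 2.
= 3 + (-27) + 36 = 12.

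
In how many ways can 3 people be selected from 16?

This is C(16,3) = 560.

560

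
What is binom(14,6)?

3003

C(14,6) = (14·13·12·11·10·9) / 6! = 2162160 / 720 = 3003.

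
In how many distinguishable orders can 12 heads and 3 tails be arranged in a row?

Choose positions for the heads: C(15,12) = 455.

455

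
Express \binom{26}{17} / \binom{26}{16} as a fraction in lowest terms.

C(n,k+1)/C(n,k) = (n−k)/(k+1) = (26−16)/(16+1) = 10/17.

10/17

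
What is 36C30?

1947792

C(36,30) = C(36,6) by symmetry.
C(36,6) = (36·35·34·33·32·31) / 6! = 1402410240 / 720 = 1947792.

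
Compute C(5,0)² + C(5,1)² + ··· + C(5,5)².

252

Σ C(5,r)² is the coefficient of x^5 in (1+x)^5(1+x)^5 = (1+x)^10, i.e. C(10,5) = 252.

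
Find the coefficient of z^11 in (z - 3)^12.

The general term is C(12,j)·(z)^j·(-3)^(12-j); the z^11 term has j = 11.
C(12,11) = 12.
Coefficient = C(12,11) · (-3)^1 = 12 · (-3) = -36.

-36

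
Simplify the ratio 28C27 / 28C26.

2/27

C(n,k+1)/C(n,k) = (n−k)/(k+1) = (28−26)/(26+1) = 2/27.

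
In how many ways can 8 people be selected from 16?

12870

This is C(16,8) = 12870.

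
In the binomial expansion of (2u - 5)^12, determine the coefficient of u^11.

-122880

The general term is C(12,j)·(2u)^j·(-5)^(12-j); the u^11 term has j = 11.
C(12,11) = 12.
Coefficient = C(12,11) · 2^11 · (-5)^1 = 12 · 2048 · (-5) = -122880.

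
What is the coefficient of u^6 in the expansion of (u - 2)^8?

The general term is C(8,j)·(u)^j·(-2)^(8-j); the u^6 term has j = 6.
C(8,6) = 28.
Coefficient = C(8,6) · (-2)^2 = 28 · 4 = 112.

112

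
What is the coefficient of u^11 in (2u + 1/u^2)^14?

General term: C(14,j)·(2u)^j·(1/u^2)^(14-j), with u-exponent 1j − 2(14−j) = 3j − 28.
Set 3j − 28 = 11: j = 13.
C(14,13) = 14; 2^13 = 8192; 1^1 = 1.
Coefficient = 14 · 8192 · 1 = 114688.

114688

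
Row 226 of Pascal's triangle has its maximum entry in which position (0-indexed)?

C(226,m) is maximized at m = 226/2 = 113.

113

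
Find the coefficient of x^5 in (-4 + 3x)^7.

81648

The general term is C(7,j)·(-4)^j·(3x)^(7-j); the x^5 term has j = 2.
C(7,2) = 21.
Coefficient = C(7,2) · (-4)^2 · 3^5 = 21 · 16 · 243 = 81648.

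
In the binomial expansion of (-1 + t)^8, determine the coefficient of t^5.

The general term is C(8,j)·(-1)^j·(t)^(8-j); the t^5 term has j = 3.
C(8,3) = 56.
Coefficient = C(8,3) · (-1)^3 = 56 · (-1) = -56.

-56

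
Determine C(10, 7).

120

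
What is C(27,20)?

888030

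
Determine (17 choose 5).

6188

C(17,5) = (17·16·15·14·13) / 5! = 742560 / 120 = 6188.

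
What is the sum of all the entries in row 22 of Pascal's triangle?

4194304

Setting x = 1 in (1+x)^22 gives Σ C(22,j) = 2^22 = 4194304.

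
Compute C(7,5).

C(7,5) = C(7,2) by symmetry.
C(7,2) = (7·6) / 2! = 42 / 2 = 21.

21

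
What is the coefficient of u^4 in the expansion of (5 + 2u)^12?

3093750000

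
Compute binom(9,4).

126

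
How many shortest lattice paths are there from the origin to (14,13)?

20058300

Each path is a sequence of 27 steps with 14 rights: C(27,14) = 20058300.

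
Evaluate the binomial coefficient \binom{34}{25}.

C(34,25) = C(34,9) by symmetry.
C(34,9) = (34·33·32·31·30·29·28·27·26) / 9! = 19033511777280 / 362880 = 52451256.

52451256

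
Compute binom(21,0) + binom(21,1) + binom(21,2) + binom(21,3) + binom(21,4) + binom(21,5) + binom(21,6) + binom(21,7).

1 + 21 + 210 + 1330 + 5985 + 20349 + 54264 + 116280 = 198440.

198440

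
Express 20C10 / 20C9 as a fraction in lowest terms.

C(n,k+1)/C(n,k) = (n−k)/(k+1) = (20−9)/(9+1) = 11/10.

11/10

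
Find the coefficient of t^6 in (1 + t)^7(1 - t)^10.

28

Coefficient of t^6 = Σ_{j} C(7,j)·1^j·C(10,6-j)·(-1)^(6-j) for j from 0 to 6.
= 210 + (-1764) + 4410 + (-4200) + 1575 + (-210) + 7 = 28.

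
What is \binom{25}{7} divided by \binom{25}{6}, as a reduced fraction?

C(n,k+1)/C(n,k) = (n−k)/(k+1) = (25−6)/(6+1) = 19/7.

19/7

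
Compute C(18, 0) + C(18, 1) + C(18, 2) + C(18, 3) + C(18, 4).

4048

1 + 18 + 153 + 816 + 3060 = 4048.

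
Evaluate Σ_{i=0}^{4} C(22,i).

1 + 22 + 231 + 1540 + 7315 = 9109.

9109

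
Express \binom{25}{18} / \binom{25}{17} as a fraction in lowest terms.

4/9

C(n,k+1)/C(n,k) = (n−k)/(k+1) = (25−17)/(17+1) = 8/18 = 4/9.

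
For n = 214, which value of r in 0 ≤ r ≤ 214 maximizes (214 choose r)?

C(214,r) is maximized at r = 214/2 = 107.

107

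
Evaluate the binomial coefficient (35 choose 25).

183579396

C(35,25) = C(35,10) by symmetry.
C(35,10) = (35·34·33·32·31·30·29·28·27·26) / 10! = 666172912204800 / 3628800 = 183579396.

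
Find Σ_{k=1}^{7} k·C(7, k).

448

Differentiating (1+x)^7 and setting x=1: Σ k·C(7,k) = 7·2^6 = 448.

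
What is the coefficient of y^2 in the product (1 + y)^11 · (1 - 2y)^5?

-15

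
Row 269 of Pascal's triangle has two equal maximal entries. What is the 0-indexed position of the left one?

134

For odd n = 269, C(269,r) peaks at r = (n−1)/2 and (n+1)/2; the lower is 134.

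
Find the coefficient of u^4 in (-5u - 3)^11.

The general term is C(11,j)·(-5u)^j·(-3)^(11-j); the u^4 term has j = 4.
C(11,4) = 330.
Coefficient = C(11,4) · (-5)^4 · (-3)^7 = 330 · 625 · (-2187) = -451068750.

-451068750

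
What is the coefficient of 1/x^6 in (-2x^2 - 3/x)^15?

-1934445240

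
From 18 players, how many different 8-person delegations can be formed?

43758

This is C(18,8) = 43758.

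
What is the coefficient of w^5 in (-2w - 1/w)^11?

General term: C(11,j)·(-2w)^j·(-1/w)^(11-j), with w-exponent 1j − 1(11−j) = 2j − 11.
Set 2j − 11 = 5: j = 8.
C(11,8) = 165; (-2)^8 = 256; (-1)^3 = -1.
Coefficient = 165 · 256 · (-1) = -42240.

-42240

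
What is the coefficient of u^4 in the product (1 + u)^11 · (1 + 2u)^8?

15178

Coefficient of u^4 = Σ_{j} C(11,j)·1^j·C(8,4-j)·2^(4-j) for j from 0 to 4.
= 1120 + 4928 + 6160 + 2640 + 330 = 15178.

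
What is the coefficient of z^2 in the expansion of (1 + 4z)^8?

448

The general term is C(8,j)·(1)^j·(4z)^(8-j); the z^2 term has j = 6.
C(8,6) = 28.
Coefficient = C(8,6) · 4^2 = 28 · 16 = 448.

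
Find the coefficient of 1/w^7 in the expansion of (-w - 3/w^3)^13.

General term: C(13,j)·(-w)^j·(-3/w^3)^(13-j), with w-exponent 1j − 3(13−j) = 4j − 39.
Set 4j − 39 = -7: j = 8.
C(13,8) = 1287; (-1)^8 = 1; (-3)^5 = -243.
Coefficient = 1287 · 1 · (-243) = -312741.

-312741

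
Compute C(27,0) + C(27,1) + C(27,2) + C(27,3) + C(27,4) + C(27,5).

1 + 27 + 351 + 2925 + 17550 + 80730 = 101584.

101584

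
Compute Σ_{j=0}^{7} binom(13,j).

5812

1 + 13 + 78 + 286 + 715 + 1287 + 1716 + 1716 = 5812.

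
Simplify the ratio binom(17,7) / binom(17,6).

11/7

C(n,k+1)/C(n,k) = (n−k)/(k+1) = (17−6)/(6+1) = 11/7.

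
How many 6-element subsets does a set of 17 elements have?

12376

C(17,6) = (17·16·15·14·13·12) / 6! = 8910720 / 720 = 12376.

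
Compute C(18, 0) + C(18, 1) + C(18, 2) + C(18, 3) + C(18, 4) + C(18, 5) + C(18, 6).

31180

1 + 18 + 153 + 816 + 3060 + 8568 + 18564 = 31180.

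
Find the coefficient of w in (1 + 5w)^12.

60

The general term is C(12,j)·(1)^j·(5w)^(12-j); the w^1 term has j = 11.
C(12,11) = 12.
Coefficient = C(12,11) · 5^1 = 12 · 5 = 60.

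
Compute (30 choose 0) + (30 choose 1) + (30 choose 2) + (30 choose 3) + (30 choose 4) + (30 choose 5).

174437

1 + 30 + 435 + 4060 + 27405 + 142506 = 174437.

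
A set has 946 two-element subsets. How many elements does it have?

44

n(n−1)/2 = 946 ⇒ n(n−1) = 1892. Since 44·43 = 1892, n = 44.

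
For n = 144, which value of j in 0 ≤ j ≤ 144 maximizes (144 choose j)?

C(144,j) is maximized at j = 144/2 = 72.

72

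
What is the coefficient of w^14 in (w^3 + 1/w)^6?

General term: C(6,j)·(w^3)^j·(1/w)^(6-j), with w-exponent 3j − 1(6−j) = 4j − 6.
Set 4j − 6 = 14: j = 5.
C(6,5) = 6; 1^5 = 1; 1^1 = 1.
Coefficient = 6 · 1 · 1 = 6.

6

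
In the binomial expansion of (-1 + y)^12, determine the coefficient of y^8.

495

The general term is C(12,j)·(-1)^j·(y)^(12-j); the y^8 term has j = 4.
C(12,4) = 495.
Coefficient = C(12,4) = 495.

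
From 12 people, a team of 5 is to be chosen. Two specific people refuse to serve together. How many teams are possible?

672

All 5-subsets: C(12,5) = 792. Those containing both fixed elements: C(10,3) = 120.
792 − 120 = 672.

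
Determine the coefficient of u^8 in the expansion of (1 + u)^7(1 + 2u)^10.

822560

Coefficient of u^8 = Σ_{j} C(7,j)·1^j·C(10,8-j)·2^(8-j) for j from 0 to 7.
= 11520 + 107520 + 282240 + 282240 + 117600 + 20160 + 1260 + 20 = 822560.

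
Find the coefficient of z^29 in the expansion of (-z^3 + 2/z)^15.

-21840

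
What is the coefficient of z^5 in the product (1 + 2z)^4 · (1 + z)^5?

681

Coefficient of z^5 = Σ_{j} C(4,j)·2^j·C(5,5-j)·1^(5-j) for j from 0 to 4.
= 1 + 40 + 240 + 320 + 80 = 681.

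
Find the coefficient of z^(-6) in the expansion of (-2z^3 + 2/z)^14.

General term: C(14,j)·(-2z^3)^j·(2/z)^(14-j), with z-exponent 3j − 1(14−j) = 4j − 14.
Set 4j − 14 = -6: j = 2.
C(14,2) = 91; (-2)^2 = 4; 2^12 = 4096.
Coefficient = 91 · 4 · 4096 = 1490944.

1490944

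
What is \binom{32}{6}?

906192

C(32,6) = (32·31·30·29·28·27) / 6! = 652458240 / 720 = 906192.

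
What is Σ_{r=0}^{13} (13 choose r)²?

Σ C(13,r)² is the coefficient of x^13 in (1+x)^13(1+x)^13 = (1+x)^26, i.e. C(26,13) = 10400600.

10400600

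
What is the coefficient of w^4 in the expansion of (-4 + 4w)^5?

-5120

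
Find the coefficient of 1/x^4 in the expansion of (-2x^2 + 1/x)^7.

General term: C(7,j)·(-2x^2)^j·(1/x)^(7-j), with x-exponent 2j − 1(7−j) = 3j − 7.
Set 3j − 7 = -4: j = 1.
C(7,1) = 7; (-2)^1 = -2; 1^6 = 1.
Coefficient = 7 · (-2) · 1 = -14.

-14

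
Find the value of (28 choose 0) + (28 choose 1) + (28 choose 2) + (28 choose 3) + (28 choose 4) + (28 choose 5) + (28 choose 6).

499178

1 + 28 + 378 + 3276 + 20475 + 98280 + 376740 = 499178.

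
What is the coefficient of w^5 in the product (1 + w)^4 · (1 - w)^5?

Coefficient of w^5 = Σ_{j} C(4,j)·1^j·C(5,5-j)·(-1)^(5-j) for j from 0 to 4.
= (-1) + 20 + (-60) + 40 + (-5) = -6.

-6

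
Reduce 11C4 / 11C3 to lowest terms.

2

C(n,k+1)/C(n,k) = (n−k)/(k+1) = (11−3)/(3+1) = 8/4 = 2.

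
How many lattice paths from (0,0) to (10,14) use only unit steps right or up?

1961256

Each path is a sequence of 24 steps with 10 rights: C(24,10) = 1961256.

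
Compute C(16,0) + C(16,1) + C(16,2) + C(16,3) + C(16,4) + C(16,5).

1 + 16 + 120 + 560 + 1820 + 4368 = 6885.

6885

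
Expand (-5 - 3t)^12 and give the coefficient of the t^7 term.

5412825000

The general term is C(12,j)·(-5)^j·(-3t)^(12-j); the t^7 term has j = 5.
C(12,5) = 792.
Coefficient = C(12,5) · (-5)^5 · (-3)^7 = 792 · (-3125) · (-2187) = 5412825000.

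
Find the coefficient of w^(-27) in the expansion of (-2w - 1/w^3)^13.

-2288

General term: C(13,j)·(-2w)^j·(-1/w^3)^(13-j), with w-exponent 1j − 3(13−j) = 4j − 39.
Set 4j − 39 = -27: j = 3.
C(13,3) = 286; (-2)^3 = -8; (-1)^10 = 1.
Coefficient = 286 · (-8) · 1 = -2288.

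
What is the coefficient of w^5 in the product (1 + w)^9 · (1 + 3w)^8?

Coefficient of w^5 = Σ_{j} C(9,j)·1^j·C(8,5-j)·3^(5-j) for j from 0 to 5.
= 13608 + 51030 + 54432 + 21168 + 3024 + 126 = 143388.

143388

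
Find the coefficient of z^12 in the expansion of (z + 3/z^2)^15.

General term: C(15,j)·(z)^j·(3/z^2)^(15-j), with z-exponent 1j − 2(15−j) = 3j − 30.
Set 3j − 30 = 12: j = 14.
C(15,14) = 15; 1^14 = 1; 3^1 = 3.
Coefficient = 15 · 1 · 3 = 45.

45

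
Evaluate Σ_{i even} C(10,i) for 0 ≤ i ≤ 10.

Half of (1+1)^10 + (1−1)^10 gives the even-index sum: 2^9 = 512.

512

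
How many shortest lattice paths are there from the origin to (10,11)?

Each path is a sequence of 21 steps with 10 rights: C(21,10) = 352716.

352716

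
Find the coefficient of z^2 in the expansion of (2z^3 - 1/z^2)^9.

-2016

General term: C(9,j)·(2z^3)^j·(-1/z^2)^(9-j), with z-exponent 3j − 2(9−j) = 5j − 18.
Set 5j − 18 = 2: j = 4.
C(9,4) = 126; 2^4 = 16; (-1)^5 = -1.
Coefficient = 126 · 16 · (-1) = -2016.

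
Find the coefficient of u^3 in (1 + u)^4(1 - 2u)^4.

Coefficient of u^3 = Σ_{j} C(4,j)·1^j·C(4,3-j)·(-2)^(3-j) for j from 0 to 3.
= (-32) + 96 + (-48) + 4 = 20.

20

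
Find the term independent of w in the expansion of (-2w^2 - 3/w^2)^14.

General term: C(14,j)·(-2w^2)^j·(-3/w^2)^(14-j), with w-exponent 2j − 2(14−j) = 4j − 28.
Set 4j − 28 = 0: j = 7.
C(14,7) = 3432; (-2)^7 = -128; (-3)^7 = -2187.
Coefficient = 3432 · (-128) · (-2187) = 960740352.

960740352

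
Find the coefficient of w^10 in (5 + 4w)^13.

The general term is C(13,j)·(5)^j·(4w)^(13-j); the w^10 term has j = 3.
C(13,3) = 286.
Coefficient = C(13,3) · 5^3 · 4^10 = 286 · 125 · 1048576 = 37486592000.

37486592000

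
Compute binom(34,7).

5379616

C(34,7) = (34·33·32·31·30·29·28) / 7! = 27113264640 / 5040 = 5379616.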